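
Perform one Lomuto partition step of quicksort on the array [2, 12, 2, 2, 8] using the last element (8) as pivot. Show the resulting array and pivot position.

Lomuto partition with pivot = 8:

Initial array: [2, 12, 2, 2, 8]

arr[0]=2 <= 8: swap with position 0, array becomes [2, 12, 2, 2, 8]
arr[1]=12 > 8: no swap
arr[2]=2 <= 8: swap with position 1, array becomes [2, 2, 12, 2, 8]
arr[3]=2 <= 8: swap with position 2, array becomes [2, 2, 2, 12, 8]

Place pivot at position 3: [2, 2, 2, 8, 12]
Pivot position: 3

After partitioning with pivot 8, the array becomes [2, 2, 2, 8, 12]. The pivot is placed at index 3. All elements to the left of the pivot are <= 8, and all elements to the right are > 8.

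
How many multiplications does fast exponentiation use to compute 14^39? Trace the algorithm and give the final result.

Computing 14^39 by squaring (build up from 14^1; each line after the first costs one multiplication):

14^1 = 14
14^2 = (14^1)^2 = 14^2 = 196
14^4 = (14^2)^2 = 196^2 = 38416
14^8 = (14^4)^2 = 38416^2 = 1475789056
14^9 = 14 * 14^8 = 14 * 1475789056 = 20661046784
14^18 = (14^9)^2 = 20661046784^2 = 426878854210636742656
14^19 = 14 * 14^18 = 14 * 426878854210636742656 = 5976303958948914397184
14^38 = (14^19)^2 = 5976303958948914397184^2 = 35716209009748467500288285041727074107129856
14^39 = 14 * 14^38 = 14 * 35716209009748467500288285041727074107129856 = 500026926136478545004035990584179037499817984

Result: 500026926136478545004035990584179037499817984
Multiplications needed: 8 (8 lines after 14^1)

14^39 = 500026926136478545004035990584179037499817984. Using exponentiation by squaring, this requires 8 multiplications. The key idea: if the exponent is even, square the half-power; if odd, multiply by the base once.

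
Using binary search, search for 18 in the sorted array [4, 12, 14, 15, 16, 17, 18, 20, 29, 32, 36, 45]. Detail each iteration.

Binary search for 18 in [4, 12, 14, 15, 16, 17, 18, 20, 29, 32, 36, 45]:

lo=0, hi=11, mid=5, arr[mid]=17 -> 17 < 18, search right half
lo=6, hi=11, mid=8, arr[mid]=29 -> 29 > 18, search left half
lo=6, hi=7, mid=6, arr[mid]=18 -> Found target at index 6!

Binary search finds 18 at index 6 after 3 comparisons. The search repeatedly halves the search space by comparing with the middle element.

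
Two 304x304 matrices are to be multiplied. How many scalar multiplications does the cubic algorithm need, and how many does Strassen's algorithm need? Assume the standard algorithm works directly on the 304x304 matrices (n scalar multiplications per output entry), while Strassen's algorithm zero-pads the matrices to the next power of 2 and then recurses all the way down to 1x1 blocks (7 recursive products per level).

Matrix multiplication for 304x304 matrices:

Strassen's algorithm requires power-of-2 dimensions. Pad 304x304 to 512x512 (next power of 2).

Standard algorithm: 304^3 = 28094464 multiplications
Strassen's algorithm: 7^(log2(512)) = 7^9 = 40353607 multiplications
Difference: 28094464 - 40353607 = -12259143 (Strassen uses MORE here due to padding overhead — for small or just-over-power-of-2 n, padding can outweigh the per-level savings)

Standard: 28094464 multiplications (304^3). Strassen: 40353607 multiplications (7^9, after padding to 512x512). Strassen reduces 8 recursive multiplications to 7 at each level.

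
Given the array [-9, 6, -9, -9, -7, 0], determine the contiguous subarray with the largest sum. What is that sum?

Using Kadane's algorithm on [-9, 6, -9, -9, -7, 0]:

Scanning through the array:
Position 1 (value 6): max_ending_here = 6, max_so_far = 6
Position 2 (value -9): max_ending_here = -3, max_so_far = 6
Position 3 (value -9): max_ending_here = -9, max_so_far = 6
Position 4 (value -7): max_ending_here = -7, max_so_far = 6
Position 5 (value 0): max_ending_here = 0, max_so_far = 6

Maximum subarray: [6]
Maximum sum: 6

The maximum subarray is [6] with sum 6. This subarray runs from index 1 to index 1.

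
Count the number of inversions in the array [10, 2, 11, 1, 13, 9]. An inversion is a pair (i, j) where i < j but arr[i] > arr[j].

Finding inversions in [10, 2, 11, 1, 13, 9]:

(0, 1): arr[0]=10 > arr[1]=2
(0, 3): arr[0]=10 > arr[3]=1
(0, 5): arr[0]=10 > arr[5]=9
(1, 3): arr[1]=2 > arr[3]=1
(2, 3): arr[2]=11 > arr[3]=1
(2, 5): arr[2]=11 > arr[5]=9
(4, 5): arr[4]=13 > arr[5]=9

Total inversions: 7

The array has 7 inversion(s): (0,1), (0,3), (0,5), (1,3), (2,3), (2,5), (4,5). Each pair (i,j) satisfies i < j and arr[i] > arr[j].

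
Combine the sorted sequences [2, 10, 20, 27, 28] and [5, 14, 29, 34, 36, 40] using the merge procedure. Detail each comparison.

Merging process:

Compare 2 vs 5: take 2 from left. Merged: [2]
Compare 10 vs 5: take 5 from right. Merged: [2, 5]
Compare 10 vs 14: take 10 from left. Merged: [2, 5, 10]
Compare 20 vs 14: take 14 from right. Merged: [2, 5, 10, 14]
Compare 20 vs 29: take 20 from left. Merged: [2, 5, 10, 14, 20]
Compare 27 vs 29: take 27 from left. Merged: [2, 5, 10, 14, 20, 27]
Compare 28 vs 29: take 28 from left. Merged: [2, 5, 10, 14, 20, 27, 28]
Append remaining from right: [29, 34, 36, 40]. Merged: [2, 5, 10, 14, 20, 27, 28, 29, 34, 36, 40]

Final merged array: [2, 5, 10, 14, 20, 27, 28, 29, 34, 36, 40]
Total comparisons: 7

The merged array is [2, 5, 10, 14, 20, 27, 28, 29, 34, 36, 40], requiring 7 comparisons. The merge step runs in O(n) time where n is the total number of elements.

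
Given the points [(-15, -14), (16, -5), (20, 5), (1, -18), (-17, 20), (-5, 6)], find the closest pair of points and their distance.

Computing all pairwise distances among 6 points:

d((-15, -14), (16, -5)) = 32.28
d((-15, -14), (20, 5)) = 39.8246
d((-15, -14), (1, -18)) = 16.4924
d((-15, -14), (-17, 20)) = 34.0588
d((-15, -14), (-5, 6)) = 22.3607
d((16, -5), (20, 5)) = 10.7703 <-- minimum
d((16, -5), (1, -18)) = 19.8494
d((16, -5), (-17, 20)) = 41.4005
d((16, -5), (-5, 6)) = 23.7065
d((20, 5), (1, -18)) = 29.8329
d((20, 5), (-17, 20)) = 39.9249
d((20, 5), (-5, 6)) = 25.02
d((1, -18), (-17, 20)) = 42.0476
d((1, -18), (-5, 6)) = 24.7386
d((-17, 20), (-5, 6)) = 18.4391

Closest pair: (16, -5) and (20, 5) with distance 10.7703

The closest pair is (16, -5) and (20, 5) with Euclidean distance 10.7703. For 6 points, brute-force pairwise comparison is shown above. For large n, the divide-and-conquer algorithm (sort by x, recurse on halves, check the dividing strip) achieves O(n log n).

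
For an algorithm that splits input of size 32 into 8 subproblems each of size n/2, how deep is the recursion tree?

For divide and conquer with division factor 2:

Problem sizes at each level:
Level 0: 32
Level 1: 16
Level 2: 8
Level 3: 4
Level 4: 2
Level 5: 1

The root is level 0 and the size-1 base case is level 5 (the tree spans levels 0 through 5, i.e. 6 levels counting the root), so the depth is the number of divisions: log_2(32) = 5

The recursion tree depth is log_2(32) = 5. At each level, the problem size is divided by 2, so it takes 5 divisions to reduce to a base case of size 1. The algorithm makes 8 recursive calls at each level.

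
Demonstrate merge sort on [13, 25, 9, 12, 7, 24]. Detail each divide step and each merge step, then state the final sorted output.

Merge sort trace:

Split: [13, 25, 9, 12, 7, 24] -> [13, 25, 9] and [12, 7, 24]
  Split: [13, 25, 9] -> [13] and [25, 9]
    Split: [25, 9] -> [25] and [9]
    Merge: [25] + [9] -> [9, 25]
  Merge: [13] + [9, 25] -> [9, 13, 25]
  Split: [12, 7, 24] -> [12] and [7, 24]
    Split: [7, 24] -> [7] and [24]
    Merge: [7] + [24] -> [7, 24]
  Merge: [12] + [7, 24] -> [7, 12, 24]
Merge: [9, 13, 25] + [7, 12, 24] -> [7, 9, 12, 13, 24, 25]

Final sorted array: [7, 9, 12, 13, 24, 25]

The merge sort proceeds by recursively splitting the array and merging sorted halves.
After all merges, the sorted array is [7, 9, 12, 13, 24, 25].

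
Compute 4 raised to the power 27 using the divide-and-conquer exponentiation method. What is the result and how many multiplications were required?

Computing 4^27 by squaring (build up from 4^1; each line after the first costs one multiplication):

4^1 = 4
4^2 = (4^1)^2 = 4^2 = 16
4^3 = 4 * 4^2 = 4 * 16 = 64
4^6 = (4^3)^2 = 64^2 = 4096
4^12 = (4^6)^2 = 4096^2 = 16777216
4^13 = 4 * 4^12 = 4 * 16777216 = 67108864
4^26 = (4^13)^2 = 67108864^2 = 4503599627370496
4^27 = 4 * 4^26 = 4 * 4503599627370496 = 18014398509481984

Result: 18014398509481984
Multiplications needed: 7 (7 lines after 4^1)

4^27 = 18014398509481984. Using exponentiation by squaring, this requires 7 multiplications. The key idea: if the exponent is even, square the half-power; if odd, multiply by the base once.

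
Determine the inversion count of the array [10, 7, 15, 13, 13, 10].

Finding inversions in [10, 7, 15, 13, 13, 10]:

(0, 1): arr[0]=10 > arr[1]=7
(2, 3): arr[2]=15 > arr[3]=13
(2, 4): arr[2]=15 > arr[4]=13
(2, 5): arr[2]=15 > arr[5]=10
(3, 5): arr[3]=13 > arr[5]=10
(4, 5): arr[4]=13 > arr[5]=10

Total inversions: 6

The array has 6 inversion(s): (0,1), (2,3), (2,4), (2,5), (3,5), (4,5). Each pair (i,j) satisfies i < j and arr[i] > arr[j].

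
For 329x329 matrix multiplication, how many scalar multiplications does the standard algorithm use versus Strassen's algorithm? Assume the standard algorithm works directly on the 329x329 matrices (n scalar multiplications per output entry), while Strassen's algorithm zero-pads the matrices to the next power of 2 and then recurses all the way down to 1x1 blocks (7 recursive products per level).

Matrix multiplication for 329x329 matrices:

Strassen's algorithm requires power-of-2 dimensions. Pad 329x329 to 512x512 (next power of 2).

Standard algorithm: 329^3 = 35611289 multiplications
Strassen's algorithm: 7^(log2(512)) = 7^9 = 40353607 multiplications
Difference: 35611289 - 40353607 = -4742318 (Strassen uses MORE here due to padding overhead — for small or just-over-power-of-2 n, padding can outweigh the per-level savings)

Standard: 35611289 multiplications (329^3). Strassen: 40353607 multiplications (7^9, after padding to 512x512). Strassen reduces 8 recursive multiplications to 7 at each level.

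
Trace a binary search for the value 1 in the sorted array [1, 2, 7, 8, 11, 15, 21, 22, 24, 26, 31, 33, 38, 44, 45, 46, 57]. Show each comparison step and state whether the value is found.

Binary search for 1 in [1, 2, 7, 8, 11, 15, 21, 22, 24, 26, 31, 33, 38, 44, 45, 46, 57]:

lo=0, hi=16, mid=8, arr[mid]=24 -> 24 > 1, search left half
lo=0, hi=7, mid=3, arr[mid]=8 -> 8 > 1, search left half
lo=0, hi=2, mid=1, arr[mid]=2 -> 2 > 1, search left half
lo=0, hi=0, mid=0, arr[mid]=1 -> Found target at index 0!

Binary search finds 1 at index 0 after 4 comparisons. The search repeatedly halves the search space by comparing with the middle element.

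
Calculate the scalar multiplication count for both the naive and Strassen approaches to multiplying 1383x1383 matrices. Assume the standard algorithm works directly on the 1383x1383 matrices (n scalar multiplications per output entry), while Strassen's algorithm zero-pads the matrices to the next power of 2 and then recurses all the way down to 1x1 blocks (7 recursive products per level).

Matrix multiplication for 1383x1383 matrices:

Strassen's algorithm requires power-of-2 dimensions. Pad 1383x1383 to 2048x2048 (next power of 2).

Standard algorithm: 1383^3 = 2645248887 multiplications
Strassen's algorithm: 7^(log2(2048)) = 7^11 = 1977326743 multiplications
Savings: 2645248887 - 1977326743 = 667922144 multiplications

Standard: 2645248887 multiplications (1383^3). Strassen: 1977326743 multiplications (7^11, after padding to 2048x2048). Strassen reduces 8 recursive multiplications to 7 at each level.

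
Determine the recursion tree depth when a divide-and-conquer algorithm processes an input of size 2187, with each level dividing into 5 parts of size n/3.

For divide and conquer with division factor 3:

Problem sizes at each level:
Level 0: 2187
Level 1: 729
Level 2: 243
Level 3: 81
Level 4: 27
Level 5: 9
Level 6: 3
Level 7: 1

The root is level 0 and the size-1 base case is level 7 (the tree spans levels 0 through 7, i.e. 8 levels counting the root), so the depth is the number of divisions: log_3(2187) = 7

The recursion tree depth is log_3(2187) = 7. At each level, the problem size is divided by 3, so it takes 7 divisions to reduce to a base case of size 1. The algorithm makes 5 recursive calls at each level.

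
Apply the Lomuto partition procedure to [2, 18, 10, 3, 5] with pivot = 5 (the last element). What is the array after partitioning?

Lomuto partition with pivot = 5:

Initial array: [2, 18, 10, 3, 5]

arr[0]=2 <= 5: swap with position 0, array becomes [2, 18, 10, 3, 5]
arr[1]=18 > 5: no swap
arr[2]=10 > 5: no swap
arr[3]=3 <= 5: swap with position 1, array becomes [2, 3, 10, 18, 5]

Place pivot at position 2: [2, 3, 5, 18, 10]
Pivot position: 2

After partitioning with pivot 5, the array becomes [2, 3, 5, 18, 10]. The pivot is placed at index 2. All elements to the left of the pivot are <= 5, and all elements to the right are > 5.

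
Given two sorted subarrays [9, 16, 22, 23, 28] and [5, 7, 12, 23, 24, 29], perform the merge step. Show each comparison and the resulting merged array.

Merging process:

Compare 9 vs 5: take 5 from right. Merged: [5]
Compare 9 vs 7: take 7 from right. Merged: [5, 7]
Compare 9 vs 12: take 9 from left. Merged: [5, 7, 9]
Compare 16 vs 12: take 12 from right. Merged: [5, 7, 9, 12]
Compare 16 vs 23: take 16 from left. Merged: [5, 7, 9, 12, 16]
Compare 22 vs 23: take 22 from left. Merged: [5, 7, 9, 12, 16, 22]
Compare 23 vs 23: take 23 from left. Merged: [5, 7, 9, 12, 16, 22, 23]
Compare 28 vs 23: take 23 from right. Merged: [5, 7, 9, 12, 16, 22, 23, 23]
Compare 28 vs 24: take 24 from right. Merged: [5, 7, 9, 12, 16, 22, 23, 23, 24]
Compare 28 vs 29: take 28 from left. Merged: [5, 7, 9, 12, 16, 22, 23, 23, 24, 28]
Append remaining from right: [29]. Merged: [5, 7, 9, 12, 16, 22, 23, 23, 24, 28, 29]

Final merged array: [5, 7, 9, 12, 16, 22, 23, 23, 24, 28, 29]
Total comparisons: 10

The merged array is [5, 7, 9, 12, 16, 22, 23, 23, 24, 28, 29], requiring 10 comparisons. The merge step runs in O(n) time where n is the total number of elements.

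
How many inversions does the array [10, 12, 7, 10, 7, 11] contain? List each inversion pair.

Finding inversions in [10, 12, 7, 10, 7, 11]:

(0, 2): arr[0]=10 > arr[2]=7
(0, 4): arr[0]=10 > arr[4]=7
(1, 2): arr[1]=12 > arr[2]=7
(1, 3): arr[1]=12 > arr[3]=10
(1, 4): arr[1]=12 > arr[4]=7
(1, 5): arr[1]=12 > arr[5]=11
(3, 4): arr[3]=10 > arr[4]=7

Total inversions: 7

The array has 7 inversion(s): (0,2), (0,4), (1,2), (1,3), (1,4), (1,5), (3,4). Each pair (i,j) satisfies i < j and arr[i] > arr[j].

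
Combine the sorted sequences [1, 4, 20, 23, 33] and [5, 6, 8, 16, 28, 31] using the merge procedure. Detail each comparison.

Merging process:

Compare 1 vs 5: take 1 from left. Merged: [1]
Compare 4 vs 5: take 4 from left. Merged: [1, 4]
Compare 20 vs 5: take 5 from right. Merged: [1, 4, 5]
Compare 20 vs 6: take 6 from right. Merged: [1, 4, 5, 6]
Compare 20 vs 8: take 8 from right. Merged: [1, 4, 5, 6, 8]
Compare 20 vs 16: take 16 from right. Merged: [1, 4, 5, 6, 8, 16]
Compare 20 vs 28: take 20 from left. Merged: [1, 4, 5, 6, 8, 16, 20]
Compare 23 vs 28: take 23 from left. Merged: [1, 4, 5, 6, 8, 16, 20, 23]
Compare 33 vs 28: take 28 from right. Merged: [1, 4, 5, 6, 8, 16, 20, 23, 28]
Compare 33 vs 31: take 31 from right. Merged: [1, 4, 5, 6, 8, 16, 20, 23, 28, 31]
Append remaining from left: [33]. Merged: [1, 4, 5, 6, 8, 16, 20, 23, 28, 31, 33]

Final merged array: [1, 4, 5, 6, 8, 16, 20, 23, 28, 31, 33]
Total comparisons: 10

The merged array is [1, 4, 5, 6, 8, 16, 20, 23, 28, 31, 33], requiring 10 comparisons. The merge step runs in O(n) time where n is the total number of elements.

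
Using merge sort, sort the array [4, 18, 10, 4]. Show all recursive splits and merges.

Merge sort trace:

Split: [4, 18, 10, 4] -> [4, 18] and [10, 4]
  Split: [4, 18] -> [4] and [18]
  Merge: [4] + [18] -> [4, 18]
  Split: [10, 4] -> [10] and [4]
  Merge: [10] + [4] -> [4, 10]
Merge: [4, 18] + [4, 10] -> [4, 4, 10, 18]

Final sorted array: [4, 4, 10, 18]

The merge sort proceeds by recursively splitting the array and merging sorted halves.
After all merges, the sorted array is [4, 4, 10, 18].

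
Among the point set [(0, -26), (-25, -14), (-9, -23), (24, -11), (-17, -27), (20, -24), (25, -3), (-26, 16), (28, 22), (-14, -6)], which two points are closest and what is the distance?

Computing all pairwise distances among 10 points:

d((0, -26), (-25, -14)) = 27.7308
d((0, -26), (-9, -23)) = 9.4868
d((0, -26), (24, -11)) = 28.3019
d((0, -26), (-17, -27)) = 17.0294
d((0, -26), (20, -24)) = 20.0998
d((0, -26), (25, -3)) = 33.9706
d((0, -26), (-26, 16)) = 49.3964
d((0, -26), (28, 22)) = 55.5698
d((0, -26), (-14, -6)) = 24.4131
d((-25, -14), (-9, -23)) = 18.3576
d((-25, -14), (24, -11)) = 49.0918
d((-25, -14), (-17, -27)) = 15.2643
d((-25, -14), (20, -24)) = 46.0977
d((-25, -14), (25, -3)) = 51.1957
d((-25, -14), (-26, 16)) = 30.0167
d((-25, -14), (28, 22)) = 64.0703
d((-25, -14), (-14, -6)) = 13.6015
d((-9, -23), (24, -11)) = 35.1141
d((-9, -23), (-17, -27)) = 8.9443
d((-9, -23), (20, -24)) = 29.0172
d((-9, -23), (25, -3)) = 39.4462
d((-9, -23), (-26, 16)) = 42.5441
d((-9, -23), (28, 22)) = 58.258
d((-9, -23), (-14, -6)) = 17.72
d((24, -11), (-17, -27)) = 44.0114
d((24, -11), (20, -24)) = 13.6015
d((24, -11), (25, -3)) = 8.0623 <-- minimum
d((24, -11), (-26, 16)) = 56.8243
d((24, -11), (28, 22)) = 33.2415
d((24, -11), (-14, -6)) = 38.3275
d((-17, -27), (20, -24)) = 37.1214
d((-17, -27), (25, -3)) = 48.3735
d((-17, -27), (-26, 16)) = 43.9318
d((-17, -27), (28, 22)) = 66.5282
d((-17, -27), (-14, -6)) = 21.2132
d((20, -24), (25, -3)) = 21.587
d((20, -24), (-26, 16)) = 60.959
d((20, -24), (28, 22)) = 46.6905
d((20, -24), (-14, -6)) = 38.4708
d((25, -3), (-26, 16)) = 54.4243
d((25, -3), (28, 22)) = 25.1794
d((25, -3), (-14, -6)) = 39.1152
d((-26, 16), (28, 22)) = 54.3323
d((-26, 16), (-14, -6)) = 25.0599
d((28, 22), (-14, -6)) = 50.4777

Closest pair: (24, -11) and (25, -3) with distance 8.0623

The closest pair is (24, -11) and (25, -3) with Euclidean distance 8.0623. For 10 points, brute-force pairwise comparison is shown above. For large n, the divide-and-conquer algorithm (sort by x, recurse on halves, check the dividing strip) achieves O(n log n).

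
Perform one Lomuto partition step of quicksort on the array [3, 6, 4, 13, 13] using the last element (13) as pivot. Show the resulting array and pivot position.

Lomuto partition with pivot = 13:

Initial array: [3, 6, 4, 13, 13]

arr[0]=3 <= 13: swap with position 0, array becomes [3, 6, 4, 13, 13]
arr[1]=6 <= 13: swap with position 1, array becomes [3, 6, 4, 13, 13]
arr[2]=4 <= 13: swap with position 2, array becomes [3, 6, 4, 13, 13]
arr[3]=13 <= 13: swap with position 3, array becomes [3, 6, 4, 13, 13]

Place pivot at position 4: [3, 6, 4, 13, 13]
Pivot position: 4

After partitioning with pivot 13, the array becomes [3, 6, 4, 13, 13]. The pivot is placed at index 4. All elements to the left of the pivot are <= 13, and all elements to the right are > 13.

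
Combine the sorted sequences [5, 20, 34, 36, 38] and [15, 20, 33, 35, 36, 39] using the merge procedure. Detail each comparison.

Merging process:

Compare 5 vs 15: take 5 from left. Merged: [5]
Compare 20 vs 15: take 15 from right. Merged: [5, 15]
Compare 20 vs 20: take 20 from left. Merged: [5, 15, 20]
Compare 34 vs 20: take 20 from right. Merged: [5, 15, 20, 20]
Compare 34 vs 33: take 33 from right. Merged: [5, 15, 20, 20, 33]
Compare 34 vs 35: take 34 from left. Merged: [5, 15, 20, 20, 33, 34]
Compare 36 vs 35: take 35 from right. Merged: [5, 15, 20, 20, 33, 34, 35]
Compare 36 vs 36: take 36 from left. Merged: [5, 15, 20, 20, 33, 34, 35, 36]
Compare 38 vs 36: take 36 from right. Merged: [5, 15, 20, 20, 33, 34, 35, 36, 36]
Compare 38 vs 39: take 38 from left. Merged: [5, 15, 20, 20, 33, 34, 35, 36, 36, 38]
Append remaining from right: [39]. Merged: [5, 15, 20, 20, 33, 34, 35, 36, 36, 38, 39]

Final merged array: [5, 15, 20, 20, 33, 34, 35, 36, 36, 38, 39]
Total comparisons: 10

The merged array is [5, 15, 20, 20, 33, 34, 35, 36, 36, 38, 39], requiring 10 comparisons. The merge step runs in O(n) time where n is the total number of elements.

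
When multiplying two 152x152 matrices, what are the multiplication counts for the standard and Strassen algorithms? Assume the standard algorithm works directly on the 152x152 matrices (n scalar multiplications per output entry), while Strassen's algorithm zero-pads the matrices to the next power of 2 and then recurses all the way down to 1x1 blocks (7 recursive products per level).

Matrix multiplication for 152x152 matrices:

Strassen's algorithm requires power-of-2 dimensions. Pad 152x152 to 256x256 (next power of 2).

Standard algorithm: 152^3 = 3511808 multiplications
Strassen's algorithm: 7^(log2(256)) = 7^8 = 5764801 multiplications
Difference: 3511808 - 5764801 = -2252993 (Strassen uses MORE here due to padding overhead — for small or just-over-power-of-2 n, padding can outweigh the per-level savings)

Standard: 3511808 multiplications (152^3). Strassen: 5764801 multiplications (7^8, after padding to 256x256). Strassen reduces 8 recursive multiplications to 7 at each level.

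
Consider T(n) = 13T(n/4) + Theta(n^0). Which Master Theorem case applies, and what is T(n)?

Master Theorem for T(n) = 13T(n/4) + O(n^0):

a = 13, b = 4, c = 0
log_b(a) = log_4(13) = 1.8502

Case 1: c = 0 < log_4(13) = 1.8502
T(n) = O(n^(log_4 13))

For T(n) = 13T(n/4) + O(n^0): log_4(13) = 1.8502. This is Case 1 of the Master Theorem (c < log_b(a), work dominated by leaves), giving O(n^(log_4 13)).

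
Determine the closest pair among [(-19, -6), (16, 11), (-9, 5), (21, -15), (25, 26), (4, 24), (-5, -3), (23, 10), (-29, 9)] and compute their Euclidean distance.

Computing all pairwise distances among 9 points:

d((-19, -6), (16, 11)) = 38.9102
d((-19, -6), (-9, 5)) = 14.8661
d((-19, -6), (21, -15)) = 41.0
d((-19, -6), (25, 26)) = 54.4059
d((-19, -6), (4, 24)) = 37.8021
d((-19, -6), (-5, -3)) = 14.3178
d((-19, -6), (23, 10)) = 44.9444
d((-19, -6), (-29, 9)) = 18.0278
d((16, 11), (-9, 5)) = 25.7099
d((16, 11), (21, -15)) = 26.4764
d((16, 11), (25, 26)) = 17.4929
d((16, 11), (4, 24)) = 17.6918
d((16, 11), (-5, -3)) = 25.2389
d((16, 11), (23, 10)) = 7.0711 <-- minimum
d((16, 11), (-29, 9)) = 45.0444
d((-9, 5), (21, -15)) = 36.0555
d((-9, 5), (25, 26)) = 39.9625
d((-9, 5), (4, 24)) = 23.0217
d((-9, 5), (-5, -3)) = 8.9443
d((-9, 5), (23, 10)) = 32.3883
d((-9, 5), (-29, 9)) = 20.3961
d((21, -15), (25, 26)) = 41.1947
d((21, -15), (4, 24)) = 42.5441
d((21, -15), (-5, -3)) = 28.6356
d((21, -15), (23, 10)) = 25.0799
d((21, -15), (-29, 9)) = 55.4617
d((25, 26), (4, 24)) = 21.095
d((25, 26), (-5, -3)) = 41.7253
d((25, 26), (23, 10)) = 16.1245
d((25, 26), (-29, 9)) = 56.6127
d((4, 24), (-5, -3)) = 28.4605
d((4, 24), (23, 10)) = 23.6008
d((4, 24), (-29, 9)) = 36.2491
d((-5, -3), (23, 10)) = 30.8707
d((-5, -3), (-29, 9)) = 26.8328
d((23, 10), (-29, 9)) = 52.0096

Closest pair: (16, 11) and (23, 10) with distance 7.0711

The closest pair is (16, 11) and (23, 10) with Euclidean distance 7.0711. For 9 points, brute-force pairwise comparison is shown above. For large n, the divide-and-conquer algorithm (sort by x, recurse on halves, check the dividing strip) achieves O(n log n).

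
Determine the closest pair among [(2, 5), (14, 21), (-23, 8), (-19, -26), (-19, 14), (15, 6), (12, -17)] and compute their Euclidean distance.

Computing all pairwise distances among 7 points:

d((2, 5), (14, 21)) = 20.0
d((2, 5), (-23, 8)) = 25.1794
d((2, 5), (-19, -26)) = 37.4433
d((2, 5), (-19, 14)) = 22.8473
d((2, 5), (15, 6)) = 13.0384
d((2, 5), (12, -17)) = 24.1661
d((14, 21), (-23, 8)) = 39.2173
d((14, 21), (-19, -26)) = 57.4282
d((14, 21), (-19, 14)) = 33.7343
d((14, 21), (15, 6)) = 15.0333
d((14, 21), (12, -17)) = 38.0526
d((-23, 8), (-19, -26)) = 34.2345
d((-23, 8), (-19, 14)) = 7.2111 <-- minimum
d((-23, 8), (15, 6)) = 38.0526
d((-23, 8), (12, -17)) = 43.0116
d((-19, -26), (-19, 14)) = 40.0
d((-19, -26), (15, 6)) = 46.6905
d((-19, -26), (12, -17)) = 32.28
d((-19, 14), (15, 6)) = 34.9285
d((-19, 14), (12, -17)) = 43.8406
d((15, 6), (12, -17)) = 23.1948

Closest pair: (-23, 8) and (-19, 14) with distance 7.2111

The closest pair is (-23, 8) and (-19, 14) with Euclidean distance 7.2111. For 7 points, brute-force pairwise comparison is shown above. For large n, the divide-and-conquer algorithm (sort by x, recurse on halves, check the dividing strip) achieves O(n log n).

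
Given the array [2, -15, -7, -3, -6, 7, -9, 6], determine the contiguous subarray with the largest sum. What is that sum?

Using Kadane's algorithm on [2, -15, -7, -3, -6, 7, -9, 6]:

Scanning through the array:
Position 1 (value -15): max_ending_here = -13, max_so_far = 2
Position 2 (value -7): max_ending_here = -7, max_so_far = 2
Position 3 (value -3): max_ending_here = -3, max_so_far = 2
Position 4 (value -6): max_ending_here = -6, max_so_far = 2
Position 5 (value 7): max_ending_here = 7, max_so_far = 7
Position 6 (value -9): max_ending_here = -2, max_so_far = 7
Position 7 (value 6): max_ending_here = 6, max_so_far = 7

Maximum subarray: [7]
Maximum sum: 7

The maximum subarray is [7] with sum 7. This subarray runs from index 5 to index 5.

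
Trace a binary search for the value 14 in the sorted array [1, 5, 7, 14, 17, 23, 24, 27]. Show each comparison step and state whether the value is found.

Binary search for 14 in [1, 5, 7, 14, 17, 23, 24, 27]:

lo=0, hi=7, mid=3, arr[mid]=14 -> Found target at index 3!

Binary search finds 14 at index 3 after 1 comparisons. The search repeatedly halves the search space by comparing with the middle element.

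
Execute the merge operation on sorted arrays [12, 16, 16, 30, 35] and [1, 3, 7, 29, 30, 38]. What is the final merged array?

Merging process:

Compare 12 vs 1: take 1 from right. Merged: [1]
Compare 12 vs 3: take 3 from right. Merged: [1, 3]
Compare 12 vs 7: take 7 from right. Merged: [1, 3, 7]
Compare 12 vs 29: take 12 from left. Merged: [1, 3, 7, 12]
Compare 16 vs 29: take 16 from left. Merged: [1, 3, 7, 12, 16]
Compare 16 vs 29: take 16 from left. Merged: [1, 3, 7, 12, 16, 16]
Compare 30 vs 29: take 29 from right. Merged: [1, 3, 7, 12, 16, 16, 29]
Compare 30 vs 30: take 30 from left. Merged: [1, 3, 7, 12, 16, 16, 29, 30]
Compare 35 vs 30: take 30 from right. Merged: [1, 3, 7, 12, 16, 16, 29, 30, 30]
Compare 35 vs 38: take 35 from left. Merged: [1, 3, 7, 12, 16, 16, 29, 30, 30, 35]
Append remaining from right: [38]. Merged: [1, 3, 7, 12, 16, 16, 29, 30, 30, 35, 38]

Final merged array: [1, 3, 7, 12, 16, 16, 29, 30, 30, 35, 38]
Total comparisons: 10

The merged array is [1, 3, 7, 12, 16, 16, 29, 30, 30, 35, 38], requiring 10 comparisons. The merge step runs in O(n) time where n is the total number of elements.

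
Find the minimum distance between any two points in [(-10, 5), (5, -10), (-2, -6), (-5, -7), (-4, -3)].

Computing all pairwise distances among 5 points:

d((-10, 5), (5, -10)) = 21.2132
d((-10, 5), (-2, -6)) = 13.6015
d((-10, 5), (-5, -7)) = 13.0
d((-10, 5), (-4, -3)) = 10.0
d((5, -10), (-2, -6)) = 8.0623
d((5, -10), (-5, -7)) = 10.4403
d((5, -10), (-4, -3)) = 11.4018
d((-2, -6), (-5, -7)) = 3.1623 <-- minimum
d((-2, -6), (-4, -3)) = 3.6056
d((-5, -7), (-4, -3)) = 4.1231

Closest pair: (-2, -6) and (-5, -7) with distance 3.1623

The closest pair is (-2, -6) and (-5, -7) with Euclidean distance 3.1623. For 5 points, brute-force pairwise comparison is shown above. For large n, the divide-and-conquer algorithm (sort by x, recurse on halves, check the dividing strip) achieves O(n log n).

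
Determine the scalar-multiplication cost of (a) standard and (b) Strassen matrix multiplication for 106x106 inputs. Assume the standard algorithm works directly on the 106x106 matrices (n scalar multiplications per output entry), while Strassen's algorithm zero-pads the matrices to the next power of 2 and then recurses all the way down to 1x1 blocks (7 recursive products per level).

Matrix multiplication for 106x106 matrices:

Strassen's algorithm requires power-of-2 dimensions. Pad 106x106 to 128x128 (next power of 2).

Standard algorithm: 106^3 = 1191016 multiplications
Strassen's algorithm: 7^(log2(128)) = 7^7 = 823543 multiplications
Savings: 1191016 - 823543 = 367473 multiplications

Standard: 1191016 multiplications (106^3). Strassen: 823543 multiplications (7^7, after padding to 128x128). Strassen reduces 8 recursive multiplications to 7 at each level.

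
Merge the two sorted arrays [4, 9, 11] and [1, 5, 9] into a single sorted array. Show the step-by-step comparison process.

Merging process:

Compare 4 vs 1: take 1 from right. Merged: [1]
Compare 4 vs 5: take 4 from left. Merged: [1, 4]
Compare 9 vs 5: take 5 from right. Merged: [1, 4, 5]
Compare 9 vs 9: take 9 from left. Merged: [1, 4, 5, 9]
Compare 11 vs 9: take 9 from right. Merged: [1, 4, 5, 9, 9]
Append remaining from left: [11]. Merged: [1, 4, 5, 9, 9, 11]

Final merged array: [1, 4, 5, 9, 9, 11]
Total comparisons: 5

The merged array is [1, 4, 5, 9, 9, 11], requiring 5 comparisons. The merge step runs in O(n) time where n is the total number of elements.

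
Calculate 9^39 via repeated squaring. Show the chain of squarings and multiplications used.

Computing 9^39 by squaring (build up from 9^1; each line after the first costs one multiplication):

9^1 = 9
9^2 = (9^1)^2 = 9^2 = 81
9^4 = (9^2)^2 = 81^2 = 6561
9^8 = (9^4)^2 = 6561^2 = 43046721
9^9 = 9 * 9^8 = 9 * 43046721 = 387420489
9^18 = (9^9)^2 = 387420489^2 = 150094635296999121
9^19 = 9 * 9^18 = 9 * 150094635296999121 = 1350851717672992089
9^38 = (9^19)^2 = 1350851717672992089^2 = 1824800363140073127359051977856583921
9^39 = 9 * 9^38 = 9 * 1824800363140073127359051977856583921 = 16423203268260658146231467800709255289

Result: 16423203268260658146231467800709255289
Multiplications needed: 8 (8 lines after 9^1)

9^39 = 16423203268260658146231467800709255289. Using exponentiation by squaring, this requires 8 multiplications. The key idea: if the exponent is even, square the half-power; if odd, multiply by the base once.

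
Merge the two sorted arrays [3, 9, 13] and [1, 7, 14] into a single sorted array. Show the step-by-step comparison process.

Merging process:

Compare 3 vs 1: take 1 from right. Merged: [1]
Compare 3 vs 7: take 3 from left. Merged: [1, 3]
Compare 9 vs 7: take 7 from right. Merged: [1, 3, 7]
Compare 9 vs 14: take 9 from left. Merged: [1, 3, 7, 9]
Compare 13 vs 14: take 13 from left. Merged: [1, 3, 7, 9, 13]
Append remaining from right: [14]. Merged: [1, 3, 7, 9, 13, 14]

Final merged array: [1, 3, 7, 9, 13, 14]
Total comparisons: 5

The merged array is [1, 3, 7, 9, 13, 14], requiring 5 comparisons. The merge step runs in O(n) time where n is the total number of elements.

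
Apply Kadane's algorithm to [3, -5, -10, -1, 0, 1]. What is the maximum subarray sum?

Using Kadane's algorithm on [3, -5, -10, -1, 0, 1]:

Scanning through the array:
Position 1 (value -5): max_ending_here = -2, max_so_far = 3
Position 2 (value -10): max_ending_here = -10, max_so_far = 3
Position 3 (value -1): max_ending_here = -1, max_so_far = 3
Position 4 (value 0): max_ending_here = 0, max_so_far = 3
Position 5 (value 1): max_ending_here = 1, max_so_far = 3

Maximum subarray: [3]
Maximum sum: 3

The maximum subarray is [3] with sum 3. This subarray runs from index 0 to index 0.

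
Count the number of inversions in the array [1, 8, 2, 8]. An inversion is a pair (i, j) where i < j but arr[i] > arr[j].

Finding inversions in [1, 8, 2, 8]:

(1, 2): arr[1]=8 > arr[2]=2

Total inversions: 1

The array has 1 inversion(s): (1,2). Each pair (i,j) satisfies i < j and arr[i] > arr[j].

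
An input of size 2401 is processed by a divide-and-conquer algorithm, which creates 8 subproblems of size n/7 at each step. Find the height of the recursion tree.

For divide and conquer with division factor 7:

Problem sizes at each level:
Level 0: 2401
Level 1: 343
Level 2: 49
Level 3: 7
Level 4: 1

The root is level 0 and the size-1 base case is level 4 (the tree spans levels 0 through 4, i.e. 5 levels counting the root), so the depth is the number of divisions: log_7(2401) = 4

The recursion tree depth is log_7(2401) = 4. At each level, the problem size is divided by 7, so it takes 4 divisions to reduce to a base case of size 1. The algorithm makes 8 recursive calls at each level.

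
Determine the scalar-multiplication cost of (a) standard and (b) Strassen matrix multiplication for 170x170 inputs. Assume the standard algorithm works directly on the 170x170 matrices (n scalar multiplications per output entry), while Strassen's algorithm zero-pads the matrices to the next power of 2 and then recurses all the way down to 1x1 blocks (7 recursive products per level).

Matrix multiplication for 170x170 matrices:

Strassen's algorithm requires power-of-2 dimensions. Pad 170x170 to 256x256 (next power of 2).

Standard algorithm: 170^3 = 4913000 multiplications
Strassen's algorithm: 7^(log2(256)) = 7^8 = 5764801 multiplications
Difference: 4913000 - 5764801 = -851801 (Strassen uses MORE here due to padding overhead — for small or just-over-power-of-2 n, padding can outweigh the per-level savings)

Standard: 4913000 multiplications (170^3). Strassen: 5764801 multiplications (7^8, after padding to 256x256). Strassen reduces 8 recursive multiplications to 7 at each level.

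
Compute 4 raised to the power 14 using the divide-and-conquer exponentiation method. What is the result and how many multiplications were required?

Computing 4^14 by squaring (build up from 4^1; each line after the first costs one multiplication):

4^1 = 4
4^2 = (4^1)^2 = 4^2 = 16
4^3 = 4 * 4^2 = 4 * 16 = 64
4^6 = (4^3)^2 = 64^2 = 4096
4^7 = 4 * 4^6 = 4 * 4096 = 16384
4^14 = (4^7)^2 = 16384^2 = 268435456

Result: 268435456
Multiplications needed: 5 (5 lines after 4^1)

4^14 = 268435456. Using exponentiation by squaring, this requires 5 multiplications. The key idea: if the exponent is even, square the half-power; if odd, multiply by the base once.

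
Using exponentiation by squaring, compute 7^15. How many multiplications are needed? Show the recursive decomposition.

Computing 7^15 by squaring (build up from 7^1; each line after the first costs one multiplication):

7^1 = 7
7^2 = (7^1)^2 = 7^2 = 49
7^3 = 7 * 7^2 = 7 * 49 = 343
7^6 = (7^3)^2 = 343^2 = 117649
7^7 = 7 * 7^6 = 7 * 117649 = 823543
7^14 = (7^7)^2 = 823543^2 = 678223072849
7^15 = 7 * 7^14 = 7 * 678223072849 = 4747561509943

Result: 4747561509943
Multiplications needed: 6 (6 lines after 7^1)

7^15 = 4747561509943. Using exponentiation by squaring, this requires 6 multiplications. The key idea: if the exponent is even, square the half-power; if odd, multiply by the base once.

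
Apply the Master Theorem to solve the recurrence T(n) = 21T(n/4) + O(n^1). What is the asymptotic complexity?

Master Theorem for T(n) = 21T(n/4) + O(n^1):

a = 21, b = 4, c = 1
log_b(a) = log_4(21) = 2.1962

Case 1: c = 1 < log_4(21) = 2.1962
T(n) = O(n^(log_4 21))

For T(n) = 21T(n/4) + O(n^1): log_4(21) = 2.1962. This is Case 1 of the Master Theorem (c < log_b(a), work dominated by leaves), giving O(n^(log_4 21)).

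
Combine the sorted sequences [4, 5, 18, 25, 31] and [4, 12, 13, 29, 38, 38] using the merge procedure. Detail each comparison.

Merging process:

Compare 4 vs 4: take 4 from left. Merged: [4]
Compare 5 vs 4: take 4 from right. Merged: [4, 4]
Compare 5 vs 12: take 5 from left. Merged: [4, 4, 5]
Compare 18 vs 12: take 12 from right. Merged: [4, 4, 5, 12]
Compare 18 vs 13: take 13 from right. Merged: [4, 4, 5, 12, 13]
Compare 18 vs 29: take 18 from left. Merged: [4, 4, 5, 12, 13, 18]
Compare 25 vs 29: take 25 from left. Merged: [4, 4, 5, 12, 13, 18, 25]
Compare 31 vs 29: take 29 from right. Merged: [4, 4, 5, 12, 13, 18, 25, 29]
Compare 31 vs 38: take 31 from left. Merged: [4, 4, 5, 12, 13, 18, 25, 29, 31]
Append remaining from right: [38, 38]. Merged: [4, 4, 5, 12, 13, 18, 25, 29, 31, 38, 38]

Final merged array: [4, 4, 5, 12, 13, 18, 25, 29, 31, 38, 38]
Total comparisons: 9

The merged array is [4, 4, 5, 12, 13, 18, 25, 29, 31, 38, 38], requiring 9 comparisons. The merge step runs in O(n) time where n is the total number of elements.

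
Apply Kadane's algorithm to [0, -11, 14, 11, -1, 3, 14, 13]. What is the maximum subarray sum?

Using Kadane's algorithm on [0, -11, 14, 11, -1, 3, 14, 13]:

Scanning through the array:
Position 1 (value -11): max_ending_here = -11, max_so_far = 0
Position 2 (value 14): max_ending_here = 14, max_so_far = 14
Position 3 (value 11): max_ending_here = 25, max_so_far = 25
Position 4 (value -1): max_ending_here = 24, max_so_far = 25
Position 5 (value 3): max_ending_here = 27, max_so_far = 27
Position 6 (value 14): max_ending_here = 41, max_so_far = 41
Position 7 (value 13): max_ending_here = 54, max_so_far = 54

Maximum subarray: [14, 11, -1, 3, 14, 13]
Maximum sum: 54

The maximum subarray is [14, 11, -1, 3, 14, 13] with sum 54. This subarray runs from index 2 to index 7.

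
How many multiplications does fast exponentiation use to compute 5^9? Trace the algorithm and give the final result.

Computing 5^9 by squaring (build up from 5^1; each line after the first costs one multiplication):

5^1 = 5
5^2 = (5^1)^2 = 5^2 = 25
5^4 = (5^2)^2 = 25^2 = 625
5^8 = (5^4)^2 = 625^2 = 390625
5^9 = 5 * 5^8 = 5 * 390625 = 1953125

Result: 1953125
Multiplications needed: 4 (4 lines after 5^1)

5^9 = 1953125. Using exponentiation by squaring, this requires 4 multiplications. The key idea: if the exponent is even, square the half-power; if odd, multiply by the base once.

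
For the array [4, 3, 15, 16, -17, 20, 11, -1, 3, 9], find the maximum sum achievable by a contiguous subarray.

Using Kadane's algorithm on [4, 3, 15, 16, -17, 20, 11, -1, 3, 9]:

Scanning through the array:
Position 1 (value 3): max_ending_here = 7, max_so_far = 7
Position 2 (value 15): max_ending_here = 22, max_so_far = 22
Position 3 (value 16): max_ending_here = 38, max_so_far = 38
Position 4 (value -17): max_ending_here = 21, max_so_far = 38
Position 5 (value 20): max_ending_here = 41, max_so_far = 41
Position 6 (value 11): max_ending_here = 52, max_so_far = 52
Position 7 (value -1): max_ending_here = 51, max_so_far = 52
Position 8 (value 3): max_ending_here = 54, max_so_far = 54
Position 9 (value 9): max_ending_here = 63, max_so_far = 63

Maximum subarray: [4, 3, 15, 16, -17, 20, 11, -1, 3, 9]
Maximum sum: 63

The maximum subarray is [4, 3, 15, 16, -17, 20, 11, -1, 3, 9] with sum 63. This subarray runs from index 0 to index 9.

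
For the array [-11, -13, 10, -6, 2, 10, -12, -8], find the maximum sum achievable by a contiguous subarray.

Using Kadane's algorithm on [-11, -13, 10, -6, 2, 10, -12, -8]:

Scanning through the array:
Position 1 (value -13): max_ending_here = -13, max_so_far = -11
Position 2 (value 10): max_ending_here = 10, max_so_far = 10
Position 3 (value -6): max_ending_here = 4, max_so_far = 10
Position 4 (value 2): max_ending_here = 6, max_so_far = 10
Position 5 (value 10): max_ending_here = 16, max_so_far = 16
Position 6 (value -12): max_ending_here = 4, max_so_far = 16
Position 7 (value -8): max_ending_here = -4, max_so_far = 16

Maximum subarray: [10, -6, 2, 10]
Maximum sum: 16

The maximum subarray is [10, -6, 2, 10] with sum 16. This subarray runs from index 2 to index 5.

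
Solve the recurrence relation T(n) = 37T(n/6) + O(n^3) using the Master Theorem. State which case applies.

Master Theorem for T(n) = 37T(n/6) + O(n^3):

a = 37, b = 6, c = 3
log_b(a) = log_6(37) = 2.0153

Case 3: c = 3 > log_6(37) = 2.0153
T(n) = O(n^3) = O(n^3)

For T(n) = 37T(n/6) + O(n^3): log_6(37) = 2.0153. This is Case 3 of the Master Theorem (c > log_b(a), work dominated by root), giving O(n^3).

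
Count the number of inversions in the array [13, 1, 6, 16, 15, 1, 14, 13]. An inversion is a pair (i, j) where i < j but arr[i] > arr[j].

Finding inversions in [13, 1, 6, 16, 15, 1, 14, 13]:

(0, 1): arr[0]=13 > arr[1]=1
(0, 2): arr[0]=13 > arr[2]=6
(0, 5): arr[0]=13 > arr[5]=1
(2, 5): arr[2]=6 > arr[5]=1
(3, 4): arr[3]=16 > arr[4]=15
(3, 5): arr[3]=16 > arr[5]=1
(3, 6): arr[3]=16 > arr[6]=14
(3, 7): arr[3]=16 > arr[7]=13
(4, 5): arr[4]=15 > arr[5]=1
(4, 6): arr[4]=15 > arr[6]=14
(4, 7): arr[4]=15 > arr[7]=13
(6, 7): arr[6]=14 > arr[7]=13

Total inversions: 12

The array has 12 inversion(s): (0,1), (0,2), (0,5), (2,5), (3,4), (3,5), (3,6), (3,7), (4,5), (4,6), (4,7), (6,7). Each pair (i,j) satisfies i < j and arr[i] > arr[j].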